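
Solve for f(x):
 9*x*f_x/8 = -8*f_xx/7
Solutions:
 f(x) = C1 + C2*erf(3*sqrt(14)*x/16)


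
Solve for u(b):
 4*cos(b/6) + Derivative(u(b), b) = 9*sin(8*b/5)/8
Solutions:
 u(b) = C1 - 24*sin(b/6) - 45*cos(8*b/5)/64


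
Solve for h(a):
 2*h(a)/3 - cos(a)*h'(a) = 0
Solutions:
 h(a) = C1*(sin(a) + 1)^(1/3)/(sin(a) - 1)^(1/3)


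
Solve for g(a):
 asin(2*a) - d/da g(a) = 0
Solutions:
 g(a) = C1 + a*asin(2*a) + sqrt(1 - 4*a^2)/2


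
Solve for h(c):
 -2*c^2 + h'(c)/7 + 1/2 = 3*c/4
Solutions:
 h(c) = C1 + 14*c^3/3 + 21*c^2/8 - 7*c/2


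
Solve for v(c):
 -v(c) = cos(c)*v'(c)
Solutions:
 v(c) = C1*sqrt(sin(c) - 1)/sqrt(sin(c) + 1)


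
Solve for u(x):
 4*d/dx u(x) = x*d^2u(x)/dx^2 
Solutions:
 u(x) = C1 + C2*x^5


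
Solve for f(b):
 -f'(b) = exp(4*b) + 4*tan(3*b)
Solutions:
 f(b) = C1 - exp(4*b)/4 + 4*log(cos(3*b))/3


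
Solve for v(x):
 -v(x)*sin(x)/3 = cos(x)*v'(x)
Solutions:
 v(x) = C1*cos(x)^(1/3)


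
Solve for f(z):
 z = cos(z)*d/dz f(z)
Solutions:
 f(z) = C1 + Integral(z/cos(z), z)


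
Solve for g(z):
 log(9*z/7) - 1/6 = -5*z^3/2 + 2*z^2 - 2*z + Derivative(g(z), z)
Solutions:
 g(z) = C1 + 5*z^4/8 - 2*z^3/3 + z^2 + z*log(z) - 7*z/6 + z*log(9/7)


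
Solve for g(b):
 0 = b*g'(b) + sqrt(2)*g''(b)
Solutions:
 g(b) = C1 + C2*erf(2^(1/4)*b/2)


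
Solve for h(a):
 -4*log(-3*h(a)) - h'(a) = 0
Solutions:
 Integral(1/(log(-_y) + log(3)), (_y, h(a)))/4 = C1 - a


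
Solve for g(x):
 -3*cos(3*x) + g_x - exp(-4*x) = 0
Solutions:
 g(x) = C1 + sin(3*x) - exp(-4*x)/4


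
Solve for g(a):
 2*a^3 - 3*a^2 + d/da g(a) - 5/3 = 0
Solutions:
 g(a) = C1 - a^4/2 + a^3 + 5*a/3


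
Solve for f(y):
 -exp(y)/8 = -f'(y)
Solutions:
 f(y) = C1 + exp(y)/8


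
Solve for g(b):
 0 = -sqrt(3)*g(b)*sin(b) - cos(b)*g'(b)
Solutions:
 g(b) = C1*cos(b)^(sqrt(3))


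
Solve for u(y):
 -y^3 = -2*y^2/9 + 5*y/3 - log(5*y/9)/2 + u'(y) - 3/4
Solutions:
 u(y) = C1 - y^4/4 + 2*y^3/27 - 5*y^2/6 + y*log(y)/2 + y*log(sqrt(5)/3) + y/4


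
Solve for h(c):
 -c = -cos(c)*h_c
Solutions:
 h(c) = C1 + Integral(c/cos(c), c)


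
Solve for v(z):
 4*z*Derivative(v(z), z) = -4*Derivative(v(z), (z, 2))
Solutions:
 v(z) = C1 + C2*erf(sqrt(2)*z/2)


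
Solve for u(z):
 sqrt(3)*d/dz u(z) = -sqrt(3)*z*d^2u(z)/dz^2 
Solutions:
 u(z) = C1 + C2*log(z)


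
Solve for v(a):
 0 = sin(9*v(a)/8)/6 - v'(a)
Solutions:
 -a/6 + 4*log(cos(9*v(a)/8) - 1)/9 - 4*log(cos(9*v(a)/8) + 1)/9 = C1


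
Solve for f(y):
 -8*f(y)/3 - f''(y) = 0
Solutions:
 f(y) = C1*sin(2*sqrt(6)*y/3) + C2*cos(2*sqrt(6)*y/3)


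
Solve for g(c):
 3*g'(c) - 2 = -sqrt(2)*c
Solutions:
 g(c) = C1 - sqrt(2)*c^2/6 + 2*c/3


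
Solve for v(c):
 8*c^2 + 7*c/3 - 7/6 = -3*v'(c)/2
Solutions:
 v(c) = C1 - 16*c^3/9 - 7*c^2/9 + 7*c/9


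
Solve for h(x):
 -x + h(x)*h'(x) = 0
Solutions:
 h(x) = -sqrt(C1 + x^2)
 h(x) = sqrt(C1 + x^2)


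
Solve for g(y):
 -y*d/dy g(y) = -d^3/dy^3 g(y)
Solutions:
 g(y) = C1 + Integral(C2*airyai(y) + C3*airybi(y), y)


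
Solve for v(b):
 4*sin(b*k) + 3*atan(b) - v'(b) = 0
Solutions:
 v(b) = C1 + 3*b*atan(b) + 4*Piecewise((-cos(b*k)/k, Ne(k, 0)), (0, True)) - 3*log(b^2 + 1)/2


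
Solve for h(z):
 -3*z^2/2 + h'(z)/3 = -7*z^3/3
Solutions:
 h(z) = C1 - 7*z^4/4 + 3*z^3/2


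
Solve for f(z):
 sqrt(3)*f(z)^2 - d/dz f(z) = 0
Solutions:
 f(z) = -1/(C1 + sqrt(3)*z)


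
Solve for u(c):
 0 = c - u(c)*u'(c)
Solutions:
 u(c) = -sqrt(C1 + c^2)
 u(c) = sqrt(C1 + c^2)


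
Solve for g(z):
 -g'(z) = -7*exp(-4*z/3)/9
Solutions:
 g(z) = C1 - 7*exp(-4*z/3)/12


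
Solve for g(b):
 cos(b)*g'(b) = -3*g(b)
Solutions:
 g(b) = C1*(sin(b) - 1)^(3/2)/(sin(b) + 1)^(3/2)


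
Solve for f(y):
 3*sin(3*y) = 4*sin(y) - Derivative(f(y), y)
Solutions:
 f(y) = C1 - 4*cos(y) + cos(3*y)


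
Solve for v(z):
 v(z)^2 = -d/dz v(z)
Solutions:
 v(z) = 1/(C1 + z)


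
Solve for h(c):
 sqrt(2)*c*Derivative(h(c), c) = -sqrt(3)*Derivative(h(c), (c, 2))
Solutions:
 h(c) = C1 + C2*erf(6^(3/4)*c/6)


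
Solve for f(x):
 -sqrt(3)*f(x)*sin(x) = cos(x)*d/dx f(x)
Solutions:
 f(x) = C1*cos(x)^(sqrt(3))


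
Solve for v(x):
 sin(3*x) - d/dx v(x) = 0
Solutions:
 v(x) = C1 - cos(3*x)/3


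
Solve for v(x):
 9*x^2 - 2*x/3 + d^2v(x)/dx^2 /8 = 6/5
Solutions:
 v(x) = C1 + C2*x - 6*x^4 + 8*x^3/9 + 24*x^2/5


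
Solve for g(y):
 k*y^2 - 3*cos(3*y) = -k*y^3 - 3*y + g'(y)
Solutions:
 g(y) = C1 + k*y^4/4 + k*y^3/3 + 3*y^2/2 - sin(3*y)


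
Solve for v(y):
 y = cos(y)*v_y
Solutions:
 v(y) = C1 + Integral(y/cos(y), y)


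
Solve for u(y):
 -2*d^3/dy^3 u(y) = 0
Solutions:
 u(y) = C1 + C2*y + C3*y^2


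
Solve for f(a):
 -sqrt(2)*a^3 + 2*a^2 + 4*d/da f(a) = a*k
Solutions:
 f(a) = C1 + sqrt(2)*a^4/16 - a^3/6 + a^2*k/8


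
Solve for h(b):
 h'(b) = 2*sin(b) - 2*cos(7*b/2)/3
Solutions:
 h(b) = C1 - 4*sin(7*b/2)/21 - 2*cos(b)


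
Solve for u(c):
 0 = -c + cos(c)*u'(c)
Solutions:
 u(c) = C1 + Integral(c/cos(c), c)


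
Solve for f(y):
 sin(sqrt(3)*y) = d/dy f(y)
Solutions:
 f(y) = C1 - sqrt(3)*cos(sqrt(3)*y)/3


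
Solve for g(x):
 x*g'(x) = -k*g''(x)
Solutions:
 g(x) = C1 + C2*sqrt(k)*erf(sqrt(2)*x*sqrt(1/k)/2)


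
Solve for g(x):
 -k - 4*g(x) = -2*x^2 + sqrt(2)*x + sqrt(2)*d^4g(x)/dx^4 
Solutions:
 g(x) = -k/4 + x^2/2 - sqrt(2)*x/4 + (C1*sin(2^(7/8)*x/2) + C2*cos(2^(7/8)*x/2))*exp(-2^(7/8)*x/2) + (C3*sin(2^(7/8)*x/2) + C4*cos(2^(7/8)*x/2))*exp(2^(7/8)*x/2)


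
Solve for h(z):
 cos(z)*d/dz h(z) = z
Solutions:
 h(z) = C1 + Integral(z/cos(z), z)


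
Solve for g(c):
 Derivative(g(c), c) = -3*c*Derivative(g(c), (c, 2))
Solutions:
 g(c) = C1 + C2*c^(2/3)


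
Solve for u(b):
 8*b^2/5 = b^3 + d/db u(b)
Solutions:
 u(b) = C1 - b^4/4 + 8*b^3/15


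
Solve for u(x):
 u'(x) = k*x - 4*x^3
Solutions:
 u(x) = C1 + k*x^2/2 - x^4


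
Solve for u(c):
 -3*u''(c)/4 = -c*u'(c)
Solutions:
 u(c) = C1 + C2*erfi(sqrt(6)*c/3)


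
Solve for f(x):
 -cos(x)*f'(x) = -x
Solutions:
 f(x) = C1 + Integral(x/cos(x), x)


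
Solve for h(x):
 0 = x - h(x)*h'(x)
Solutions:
 h(x) = -sqrt(C1 + x^2)
 h(x) = sqrt(C1 + x^2)


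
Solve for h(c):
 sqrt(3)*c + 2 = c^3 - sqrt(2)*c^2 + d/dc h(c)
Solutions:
 h(c) = C1 - c^4/4 + sqrt(2)*c^3/3 + sqrt(3)*c^2/2 + 2*c


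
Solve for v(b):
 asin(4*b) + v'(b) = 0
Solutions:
 v(b) = C1 - b*asin(4*b) - sqrt(1 - 16*b^2)/4


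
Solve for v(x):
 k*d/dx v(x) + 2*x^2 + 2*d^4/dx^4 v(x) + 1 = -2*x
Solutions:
 v(x) = C1 + C2*exp(2^(2/3)*x*(-k)^(1/3)/2) + C3*exp(2^(2/3)*x*(-k)^(1/3)*(-1 + sqrt(3)*I)/4) + C4*exp(-2^(2/3)*x*(-k)^(1/3)*(1 + sqrt(3)*I)/4) - 2*x^3/(3*k) - x^2/k - x/k


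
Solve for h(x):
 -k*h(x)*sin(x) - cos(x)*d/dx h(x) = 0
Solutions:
 h(x) = C1*exp(k*log(cos(x)))


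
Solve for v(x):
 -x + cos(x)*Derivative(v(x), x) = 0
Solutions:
 v(x) = C1 + Integral(x/cos(x), x)


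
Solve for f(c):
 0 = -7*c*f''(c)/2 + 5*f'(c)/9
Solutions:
 f(c) = C1 + C2*c^(73/63)


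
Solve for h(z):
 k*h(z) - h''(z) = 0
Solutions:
 h(z) = C1*exp(-sqrt(k)*z) + C2*exp(sqrt(k)*z)


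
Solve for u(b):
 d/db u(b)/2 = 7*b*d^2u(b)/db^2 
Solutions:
 u(b) = C1 + C2*b^(15/14)


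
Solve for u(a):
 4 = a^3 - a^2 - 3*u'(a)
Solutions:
 u(a) = C1 + a^4/12 - a^3/9 - 4*a/3


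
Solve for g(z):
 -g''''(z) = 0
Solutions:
 g(z) = C1 + C2*z + C3*z^2 + C4*z^3


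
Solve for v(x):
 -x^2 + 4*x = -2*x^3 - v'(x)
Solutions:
 v(x) = C1 - x^4/2 + x^3/3 - 2*x^2


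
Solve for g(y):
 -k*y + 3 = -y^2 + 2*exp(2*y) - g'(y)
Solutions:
 g(y) = C1 + k*y^2/2 - y^3/3 - 3*y + exp(2*y)


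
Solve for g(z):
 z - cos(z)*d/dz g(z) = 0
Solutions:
 g(z) = C1 + Integral(z/cos(z), z)


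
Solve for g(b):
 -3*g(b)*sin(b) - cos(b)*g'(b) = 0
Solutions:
 g(b) = C1*cos(b)^3


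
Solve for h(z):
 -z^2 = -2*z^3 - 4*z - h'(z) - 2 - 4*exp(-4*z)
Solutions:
 h(z) = C1 - z^4/2 + z^3/3 - 2*z^2 - 2*z + exp(-4*z)


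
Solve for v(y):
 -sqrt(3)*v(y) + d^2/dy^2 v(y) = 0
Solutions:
 v(y) = C1*exp(-3^(1/4)*y) + C2*exp(3^(1/4)*y)


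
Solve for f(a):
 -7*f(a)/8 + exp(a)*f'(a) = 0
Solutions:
 f(a) = C1*exp(-7*exp(-a)/8)


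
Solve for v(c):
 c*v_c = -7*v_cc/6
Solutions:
 v(c) = C1 + C2*erf(sqrt(21)*c/7)


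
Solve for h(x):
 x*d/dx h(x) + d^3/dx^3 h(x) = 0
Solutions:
 h(x) = C1 + Integral(C2*airyai(-x) + C3*airybi(-x), x)


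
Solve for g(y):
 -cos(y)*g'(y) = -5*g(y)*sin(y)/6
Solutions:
 g(y) = C1/cos(y)^(5/6)


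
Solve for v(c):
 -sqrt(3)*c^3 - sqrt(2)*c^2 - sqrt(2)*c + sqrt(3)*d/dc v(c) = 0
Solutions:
 v(c) = C1 + c^4/4 + sqrt(6)*c^3/9 + sqrt(6)*c^2/6


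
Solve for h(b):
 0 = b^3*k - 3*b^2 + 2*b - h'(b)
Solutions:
 h(b) = C1 + b^4*k/4 - b^3 + b^2


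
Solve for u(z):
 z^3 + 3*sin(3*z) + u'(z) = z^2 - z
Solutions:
 u(z) = C1 - z^4/4 + z^3/3 - z^2/2 + cos(3*z)


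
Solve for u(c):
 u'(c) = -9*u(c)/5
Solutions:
 u(c) = C1*exp(-9*c/5)


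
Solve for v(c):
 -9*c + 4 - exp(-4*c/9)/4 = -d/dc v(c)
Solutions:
 v(c) = C1 + 9*c^2/2 - 4*c - 9*exp(-4*c/9)/16


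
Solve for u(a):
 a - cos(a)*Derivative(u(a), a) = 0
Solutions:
 u(a) = C1 + Integral(a/cos(a), a)


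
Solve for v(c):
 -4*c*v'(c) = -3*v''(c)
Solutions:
 v(c) = C1 + C2*erfi(sqrt(6)*c/3)


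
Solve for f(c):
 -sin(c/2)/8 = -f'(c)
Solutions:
 f(c) = C1 - cos(c/2)/4


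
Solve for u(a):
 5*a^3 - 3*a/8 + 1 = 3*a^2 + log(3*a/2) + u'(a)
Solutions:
 u(a) = C1 + 5*a^4/4 - a^3 - 3*a^2/16 - a*log(a) + a*log(2/3) + 2*a


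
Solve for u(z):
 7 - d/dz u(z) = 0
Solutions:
 u(z) = C1 + 7*z


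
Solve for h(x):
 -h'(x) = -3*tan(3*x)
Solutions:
 h(x) = C1 - log(cos(3*x))


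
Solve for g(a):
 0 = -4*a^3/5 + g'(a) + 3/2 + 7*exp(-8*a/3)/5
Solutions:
 g(a) = C1 + a^4/5 - 3*a/2 + 21*exp(-8*a/3)/40


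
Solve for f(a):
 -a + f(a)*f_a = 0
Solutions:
 f(a) = -sqrt(C1 + a^2)
 f(a) = sqrt(C1 + a^2)


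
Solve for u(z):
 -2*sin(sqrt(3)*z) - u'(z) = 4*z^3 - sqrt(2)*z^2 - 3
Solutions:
 u(z) = C1 - z^4 + sqrt(2)*z^3/3 + 3*z + 2*sqrt(3)*cos(sqrt(3)*z)/3


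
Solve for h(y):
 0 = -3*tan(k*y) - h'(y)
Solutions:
 h(y) = C1 - 3*Piecewise((-log(cos(k*y))/k, Ne(k, 0)), (0, True))


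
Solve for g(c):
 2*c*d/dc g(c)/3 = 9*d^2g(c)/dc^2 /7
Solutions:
 g(c) = C1 + C2*erfi(sqrt(21)*c/9)


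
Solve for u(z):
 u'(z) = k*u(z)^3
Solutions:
 u(z) = -sqrt(2)*sqrt(-1/(C1 + k*z))/2
 u(z) = sqrt(2)*sqrt(-1/(C1 + k*z))/2


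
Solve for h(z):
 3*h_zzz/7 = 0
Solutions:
 h(z) = C1 + C2*z + C3*z^2


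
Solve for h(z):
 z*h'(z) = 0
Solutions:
 h(z) = C1


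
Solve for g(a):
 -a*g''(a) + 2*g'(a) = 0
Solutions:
 g(a) = C1 + C2*a^3


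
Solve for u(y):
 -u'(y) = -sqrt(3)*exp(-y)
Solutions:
 u(y) = C1 - sqrt(3)*exp(-y)


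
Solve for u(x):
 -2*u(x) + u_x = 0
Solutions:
 u(x) = C1*exp(2*x)


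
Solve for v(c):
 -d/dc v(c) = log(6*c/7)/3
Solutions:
 v(c) = C1 - c*log(c)/3 - c*log(6)/3 + c/3 + c*log(7)/3


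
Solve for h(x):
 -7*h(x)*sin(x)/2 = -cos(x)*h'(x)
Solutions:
 h(x) = C1/cos(x)^(7/2)


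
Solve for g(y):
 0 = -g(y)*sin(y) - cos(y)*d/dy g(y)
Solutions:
 g(y) = C1*cos(y)


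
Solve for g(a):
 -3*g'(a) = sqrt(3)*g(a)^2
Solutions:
 g(a) = 3/(C1 + sqrt(3)*a)


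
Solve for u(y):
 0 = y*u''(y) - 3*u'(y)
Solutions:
 u(y) = C1 + C2*y^4


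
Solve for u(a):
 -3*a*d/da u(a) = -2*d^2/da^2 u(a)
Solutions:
 u(a) = C1 + C2*erfi(sqrt(3)*a/2)


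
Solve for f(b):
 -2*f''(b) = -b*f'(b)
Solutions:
 f(b) = C1 + C2*erfi(b/2)


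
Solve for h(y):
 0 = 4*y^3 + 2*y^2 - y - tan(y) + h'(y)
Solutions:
 h(y) = C1 - y^4 - 2*y^3/3 + y^2/2 - log(cos(y))


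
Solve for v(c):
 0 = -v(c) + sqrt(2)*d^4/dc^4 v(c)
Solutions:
 v(c) = C1*exp(-2^(7/8)*c/2) + C2*exp(2^(7/8)*c/2) + C3*sin(2^(7/8)*c/2) + C4*cos(2^(7/8)*c/2)


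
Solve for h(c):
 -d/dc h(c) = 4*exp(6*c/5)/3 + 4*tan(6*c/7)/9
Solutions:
 h(c) = C1 - 10*exp(6*c/5)/9 + 14*log(cos(6*c/7))/27


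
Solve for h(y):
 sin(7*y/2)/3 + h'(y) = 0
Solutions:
 h(y) = C1 + 2*cos(7*y/2)/21


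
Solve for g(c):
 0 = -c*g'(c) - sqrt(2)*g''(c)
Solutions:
 g(c) = C1 + C2*erf(2^(1/4)*c/2)


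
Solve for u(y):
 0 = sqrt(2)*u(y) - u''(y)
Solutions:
 u(y) = C1*exp(-2^(1/4)*y) + C2*exp(2^(1/4)*y)


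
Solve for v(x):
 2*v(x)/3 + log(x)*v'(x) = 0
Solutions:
 v(x) = C1*exp(-2*li(x)/3)


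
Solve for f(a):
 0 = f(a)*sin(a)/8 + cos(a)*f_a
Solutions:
 f(a) = C1*cos(a)^(1/8)


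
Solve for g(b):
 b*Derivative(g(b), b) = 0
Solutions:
 g(b) = C1


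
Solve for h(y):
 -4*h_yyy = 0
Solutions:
 h(y) = C1 + C2*y + C3*y^2


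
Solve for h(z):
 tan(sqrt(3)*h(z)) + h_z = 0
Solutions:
 h(z) = sqrt(3)*(pi - asin(C1*exp(-sqrt(3)*z)))/3
 h(z) = sqrt(3)*asin(C1*exp(-sqrt(3)*z))/3


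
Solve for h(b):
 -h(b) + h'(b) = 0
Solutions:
 h(b) = C1*exp(b)


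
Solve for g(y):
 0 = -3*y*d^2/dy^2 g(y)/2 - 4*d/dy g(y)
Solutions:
 g(y) = C1 + C2/y^(5/3)


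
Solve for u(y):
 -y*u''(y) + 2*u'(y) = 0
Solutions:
 u(y) = C1 + C2*y^3


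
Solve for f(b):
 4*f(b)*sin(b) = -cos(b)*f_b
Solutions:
 f(b) = C1*cos(b)^4


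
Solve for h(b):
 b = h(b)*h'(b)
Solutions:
 h(b) = -sqrt(C1 + b^2)
 h(b) = sqrt(C1 + b^2)


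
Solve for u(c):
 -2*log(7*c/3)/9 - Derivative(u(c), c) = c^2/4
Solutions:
 u(c) = C1 - c^3/12 - 2*c*log(c)/9 - 2*c*log(7)/9 + 2*c/9 + 2*c*log(3)/9


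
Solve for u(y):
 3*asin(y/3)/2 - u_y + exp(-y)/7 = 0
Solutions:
 u(y) = C1 + 3*y*asin(y/3)/2 + 3*sqrt(9 - y^2)/2 - exp(-y)/7


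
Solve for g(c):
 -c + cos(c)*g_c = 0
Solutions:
 g(c) = C1 + Integral(c/cos(c), c)


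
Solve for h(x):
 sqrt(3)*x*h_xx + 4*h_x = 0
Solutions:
 h(x) = C1 + C2*x^(1 - 4*sqrt(3)/3)


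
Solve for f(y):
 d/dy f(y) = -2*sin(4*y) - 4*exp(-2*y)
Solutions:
 f(y) = C1 + cos(4*y)/2 + 2*exp(-2*y)


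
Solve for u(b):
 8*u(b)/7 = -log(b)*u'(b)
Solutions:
 u(b) = C1*exp(-8*li(b)/7)


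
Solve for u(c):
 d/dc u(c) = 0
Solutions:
 u(c) = C1


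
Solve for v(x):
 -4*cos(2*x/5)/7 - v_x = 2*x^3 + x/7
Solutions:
 v(x) = C1 - x^4/2 - x^2/14 - 10*sin(2*x/5)/7


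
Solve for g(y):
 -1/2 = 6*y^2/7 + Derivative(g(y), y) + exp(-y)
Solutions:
 g(y) = C1 - 2*y^3/7 - y/2 + exp(-y)


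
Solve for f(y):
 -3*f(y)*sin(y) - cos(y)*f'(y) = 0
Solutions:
 f(y) = C1*cos(y)^3


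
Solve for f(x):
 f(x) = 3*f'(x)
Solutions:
 f(x) = C1*exp(x/3)


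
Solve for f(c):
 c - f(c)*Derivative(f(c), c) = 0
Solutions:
 f(c) = -sqrt(C1 + c^2)
 f(c) = sqrt(C1 + c^2)


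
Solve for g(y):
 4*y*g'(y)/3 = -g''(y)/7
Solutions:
 g(y) = C1 + C2*erf(sqrt(42)*y/3)


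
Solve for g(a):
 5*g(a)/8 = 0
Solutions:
 g(a) = 0


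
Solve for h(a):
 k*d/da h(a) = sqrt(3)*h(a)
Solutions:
 h(a) = C1*exp(sqrt(3)*a/k)


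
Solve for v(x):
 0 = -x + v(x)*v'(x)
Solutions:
 v(x) = -sqrt(C1 + x^2)
 v(x) = sqrt(C1 + x^2)


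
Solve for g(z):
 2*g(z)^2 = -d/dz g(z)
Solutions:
 g(z) = 1/(C1 + 2*z)


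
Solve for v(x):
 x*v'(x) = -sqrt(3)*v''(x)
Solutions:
 v(x) = C1 + C2*erf(sqrt(2)*3^(3/4)*x/6)


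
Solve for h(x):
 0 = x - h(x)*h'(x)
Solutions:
 h(x) = -sqrt(C1 + x^2)
 h(x) = sqrt(C1 + x^2)


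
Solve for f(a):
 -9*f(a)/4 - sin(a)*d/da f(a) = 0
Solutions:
 f(a) = C1*(cos(a) + 1)^(9/8)/(cos(a) - 1)^(9/8)


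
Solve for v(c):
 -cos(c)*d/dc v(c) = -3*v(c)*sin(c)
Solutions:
 v(c) = C1/cos(c)^3


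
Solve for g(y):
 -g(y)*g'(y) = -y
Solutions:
 g(y) = -sqrt(C1 + y^2)
 g(y) = sqrt(C1 + y^2)


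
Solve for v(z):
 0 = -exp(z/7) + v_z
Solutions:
 v(z) = C1 + 7*exp(z/7)


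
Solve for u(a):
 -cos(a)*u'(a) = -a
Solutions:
 u(a) = C1 + Integral(a/cos(a), a)


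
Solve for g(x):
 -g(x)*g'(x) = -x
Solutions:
 g(x) = -sqrt(C1 + x^2)
 g(x) = sqrt(C1 + x^2)


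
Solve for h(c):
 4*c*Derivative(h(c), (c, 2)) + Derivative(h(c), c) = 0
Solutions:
 h(c) = C1 + C2*c^(3/4)


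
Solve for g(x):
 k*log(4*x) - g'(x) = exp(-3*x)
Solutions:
 g(x) = C1 + k*x*log(x) + k*x*(-1 + 2*log(2)) + exp(-3*x)/3


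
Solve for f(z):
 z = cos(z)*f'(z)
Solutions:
 f(z) = C1 + Integral(z/cos(z), z)


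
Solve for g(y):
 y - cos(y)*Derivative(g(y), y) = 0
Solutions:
 g(y) = C1 + Integral(y/cos(y), y)


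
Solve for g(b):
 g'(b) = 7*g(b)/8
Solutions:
 g(b) = C1*exp(7*b/8)


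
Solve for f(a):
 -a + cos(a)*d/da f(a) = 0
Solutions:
 f(a) = C1 + Integral(a/cos(a), a)


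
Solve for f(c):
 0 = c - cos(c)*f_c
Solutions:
 f(c) = C1 + Integral(c/cos(c), c)


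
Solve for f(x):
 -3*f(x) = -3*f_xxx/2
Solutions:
 f(x) = C3*exp(2^(1/3)*x) + (C1*sin(2^(1/3)*sqrt(3)*x/2) + C2*cos(2^(1/3)*sqrt(3)*x/2))*exp(-2^(1/3)*x/2)


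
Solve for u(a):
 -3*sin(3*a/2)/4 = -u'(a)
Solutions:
 u(a) = C1 - cos(3*a/2)/2


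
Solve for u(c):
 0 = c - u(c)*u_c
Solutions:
 u(c) = -sqrt(C1 + c^2)
 u(c) = sqrt(C1 + c^2)


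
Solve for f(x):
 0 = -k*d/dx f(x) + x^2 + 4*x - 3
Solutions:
 f(x) = C1 + x^3/(3*k) + 2*x^2/k - 3*x/k


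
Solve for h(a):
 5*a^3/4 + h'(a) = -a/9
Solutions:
 h(a) = C1 - 5*a^4/16 - a^2/18


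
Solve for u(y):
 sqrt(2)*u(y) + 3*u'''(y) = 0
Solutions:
 u(y) = C3*exp(-2^(1/6)*3^(2/3)*y/3) + (C1*sin(6^(1/6)*y/2) + C2*cos(6^(1/6)*y/2))*exp(2^(1/6)*3^(2/3)*y/6)


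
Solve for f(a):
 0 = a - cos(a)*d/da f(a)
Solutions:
 f(a) = C1 + Integral(a/cos(a), a)


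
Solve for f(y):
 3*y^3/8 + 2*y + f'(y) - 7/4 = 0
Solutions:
 f(y) = C1 - 3*y^4/32 - y^2 + 7*y/4


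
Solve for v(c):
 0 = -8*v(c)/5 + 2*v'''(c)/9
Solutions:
 v(c) = C3*exp(30^(2/3)*c/5) + (C1*sin(3*10^(2/3)*3^(1/6)*c/10) + C2*cos(3*10^(2/3)*3^(1/6)*c/10))*exp(-30^(2/3)*c/10)


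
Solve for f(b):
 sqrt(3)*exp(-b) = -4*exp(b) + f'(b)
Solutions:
 f(b) = C1 + 4*exp(b) - sqrt(3)*exp(-b)


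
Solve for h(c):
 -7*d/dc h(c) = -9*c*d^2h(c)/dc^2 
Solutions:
 h(c) = C1 + C2*c^(16/9)


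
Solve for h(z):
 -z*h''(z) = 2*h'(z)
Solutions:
 h(z) = C1 + C2/z


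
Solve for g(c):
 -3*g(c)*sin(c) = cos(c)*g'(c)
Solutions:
 g(c) = C1*cos(c)^3


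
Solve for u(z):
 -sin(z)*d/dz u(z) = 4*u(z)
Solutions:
 u(z) = C1*(cos(z)^2 + 2*cos(z) + 1)/(cos(z)^2 - 2*cos(z) + 1)


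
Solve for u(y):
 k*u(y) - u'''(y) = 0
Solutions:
 u(y) = C1*exp(k^(1/3)*y) + C2*exp(k^(1/3)*y*(-1 + sqrt(3)*I)/2) + C3*exp(-k^(1/3)*y*(1 + sqrt(3)*I)/2)


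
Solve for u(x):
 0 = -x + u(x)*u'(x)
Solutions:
 u(x) = -sqrt(C1 + x^2)
 u(x) = sqrt(C1 + x^2)


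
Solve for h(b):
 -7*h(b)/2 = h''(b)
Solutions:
 h(b) = C1*sin(sqrt(14)*b/2) + C2*cos(sqrt(14)*b/2)


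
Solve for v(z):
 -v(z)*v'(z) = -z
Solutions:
 v(z) = -sqrt(C1 + z^2)
 v(z) = sqrt(C1 + z^2)


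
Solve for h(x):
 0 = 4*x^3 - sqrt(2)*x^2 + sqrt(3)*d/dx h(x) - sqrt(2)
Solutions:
 h(x) = C1 - sqrt(3)*x^4/3 + sqrt(6)*x^3/9 + sqrt(6)*x/3


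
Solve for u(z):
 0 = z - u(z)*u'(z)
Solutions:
 u(z) = -sqrt(C1 + z^2)
 u(z) = sqrt(C1 + z^2)


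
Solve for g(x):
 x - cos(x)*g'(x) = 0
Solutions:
 g(x) = C1 + Integral(x/cos(x), x)


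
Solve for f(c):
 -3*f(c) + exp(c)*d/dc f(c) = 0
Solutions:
 f(c) = C1*exp(-3*exp(-c))


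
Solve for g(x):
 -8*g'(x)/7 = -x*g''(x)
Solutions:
 g(x) = C1 + C2*x^(15/7)


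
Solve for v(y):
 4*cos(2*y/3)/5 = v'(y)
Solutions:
 v(y) = C1 + 6*sin(2*y/3)/5


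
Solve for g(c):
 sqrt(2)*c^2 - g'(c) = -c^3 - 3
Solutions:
 g(c) = C1 + c^4/4 + sqrt(2)*c^3/3 + 3*c


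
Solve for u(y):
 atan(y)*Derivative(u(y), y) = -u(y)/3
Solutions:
 u(y) = C1*exp(-Integral(1/atan(y), y)/3)


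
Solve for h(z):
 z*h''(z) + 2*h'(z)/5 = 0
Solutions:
 h(z) = C1 + C2*z^(3/5)


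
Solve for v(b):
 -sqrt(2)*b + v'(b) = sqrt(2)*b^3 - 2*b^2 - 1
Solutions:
 v(b) = C1 + sqrt(2)*b^4/4 - 2*b^3/3 + sqrt(2)*b^2/2 - b


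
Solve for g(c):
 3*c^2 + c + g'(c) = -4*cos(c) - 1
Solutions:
 g(c) = C1 - c^3 - c^2/2 - c - 4*sin(c)


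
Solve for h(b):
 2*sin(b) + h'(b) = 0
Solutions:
 h(b) = C1 + 2*cos(b)


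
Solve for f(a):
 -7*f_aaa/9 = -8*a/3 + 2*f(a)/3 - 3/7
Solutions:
 f(a) = C3*exp(-6^(1/3)*7^(2/3)*a/7) + 4*a + (C1*sin(2^(1/3)*3^(5/6)*7^(2/3)*a/14) + C2*cos(2^(1/3)*3^(5/6)*7^(2/3)*a/14))*exp(6^(1/3)*7^(2/3)*a/14) + 9/14


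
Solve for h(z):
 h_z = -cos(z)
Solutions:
 h(z) = C1 - sin(z)


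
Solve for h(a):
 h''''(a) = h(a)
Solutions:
 h(a) = C1*exp(-a) + C2*exp(a) + C3*sin(a) + C4*cos(a)


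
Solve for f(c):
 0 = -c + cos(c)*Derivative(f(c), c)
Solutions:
 f(c) = C1 + Integral(c/cos(c), c)


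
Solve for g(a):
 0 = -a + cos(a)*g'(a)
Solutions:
 g(a) = C1 + Integral(a/cos(a), a)


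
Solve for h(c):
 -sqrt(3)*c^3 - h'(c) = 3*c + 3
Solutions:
 h(c) = C1 - sqrt(3)*c^4/4 - 3*c^2/2 - 3*c


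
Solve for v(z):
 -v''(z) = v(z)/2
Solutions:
 v(z) = C1*sin(sqrt(2)*z/2) + C2*cos(sqrt(2)*z/2)


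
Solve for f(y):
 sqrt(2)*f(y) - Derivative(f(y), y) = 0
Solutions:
 f(y) = C1*exp(sqrt(2)*y)


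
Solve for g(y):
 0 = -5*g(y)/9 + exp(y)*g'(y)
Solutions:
 g(y) = C1*exp(-5*exp(-y)/9)


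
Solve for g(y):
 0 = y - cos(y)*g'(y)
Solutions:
 g(y) = C1 + Integral(y/cos(y), y)


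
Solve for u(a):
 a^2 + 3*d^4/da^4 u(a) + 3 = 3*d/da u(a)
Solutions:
 u(a) = C1 + C4*exp(a) + a^3/9 + a + (C2*sin(sqrt(3)*a/2) + C3*cos(sqrt(3)*a/2))*exp(-a/2)


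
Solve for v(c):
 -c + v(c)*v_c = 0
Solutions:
 v(c) = -sqrt(C1 + c^2)
 v(c) = sqrt(C1 + c^2)


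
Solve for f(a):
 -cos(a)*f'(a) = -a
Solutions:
 f(a) = C1 + Integral(a/cos(a), a)


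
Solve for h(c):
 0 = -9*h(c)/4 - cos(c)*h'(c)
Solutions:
 h(c) = C1*(sin(c) - 1)^(9/8)/(sin(c) + 1)^(9/8)


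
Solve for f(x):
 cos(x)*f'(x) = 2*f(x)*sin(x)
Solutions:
 f(x) = C1/cos(x)^2


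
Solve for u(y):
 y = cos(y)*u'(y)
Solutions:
 u(y) = C1 + Integral(y/cos(y), y)


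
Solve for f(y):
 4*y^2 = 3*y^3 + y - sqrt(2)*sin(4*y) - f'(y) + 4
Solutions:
 f(y) = C1 + 3*y^4/4 - 4*y^3/3 + y^2/2 + 4*y + sqrt(2)*cos(4*y)/4


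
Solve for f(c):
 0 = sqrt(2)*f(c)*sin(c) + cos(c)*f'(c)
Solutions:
 f(c) = C1*cos(c)^(sqrt(2))


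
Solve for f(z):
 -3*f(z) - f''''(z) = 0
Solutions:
 f(z) = (C1*sin(sqrt(2)*3^(1/4)*z/2) + C2*cos(sqrt(2)*3^(1/4)*z/2))*exp(-sqrt(2)*3^(1/4)*z/2) + (C3*sin(sqrt(2)*3^(1/4)*z/2) + C4*cos(sqrt(2)*3^(1/4)*z/2))*exp(sqrt(2)*3^(1/4)*z/2)


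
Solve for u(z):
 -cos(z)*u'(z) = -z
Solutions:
 u(z) = C1 + Integral(z/cos(z), z)


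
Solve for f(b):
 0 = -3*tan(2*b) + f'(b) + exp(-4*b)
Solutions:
 f(b) = C1 + 3*log(tan(2*b)^2 + 1)/4 + exp(-4*b)/4


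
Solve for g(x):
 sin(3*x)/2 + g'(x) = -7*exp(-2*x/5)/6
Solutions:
 g(x) = C1 + cos(3*x)/6 + 35*exp(-2*x/5)/12


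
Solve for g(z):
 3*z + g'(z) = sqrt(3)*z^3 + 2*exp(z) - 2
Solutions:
 g(z) = C1 + sqrt(3)*z^4/4 - 3*z^2/2 - 2*z + 2*exp(z)


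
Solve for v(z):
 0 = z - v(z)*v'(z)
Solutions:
 v(z) = -sqrt(C1 + z^2)
 v(z) = sqrt(C1 + z^2)


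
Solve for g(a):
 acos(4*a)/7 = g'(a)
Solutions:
 g(a) = C1 + a*acos(4*a)/7 - sqrt(1 - 16*a^2)/28


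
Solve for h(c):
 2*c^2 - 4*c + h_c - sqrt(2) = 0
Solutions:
 h(c) = C1 - 2*c^3/3 + 2*c^2 + sqrt(2)*c


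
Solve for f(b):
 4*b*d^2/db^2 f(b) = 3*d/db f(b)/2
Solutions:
 f(b) = C1 + C2*b^(11/8)


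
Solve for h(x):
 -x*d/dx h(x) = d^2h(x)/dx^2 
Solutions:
 h(x) = C1 + C2*erf(sqrt(2)*x/2)


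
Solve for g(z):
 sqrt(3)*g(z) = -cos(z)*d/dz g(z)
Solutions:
 g(z) = C1*(sin(z) - 1)^(sqrt(3)/2)/(sin(z) + 1)^(sqrt(3)/2)


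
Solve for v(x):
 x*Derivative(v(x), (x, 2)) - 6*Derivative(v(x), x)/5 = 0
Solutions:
 v(x) = C1 + C2*x^(11/5)


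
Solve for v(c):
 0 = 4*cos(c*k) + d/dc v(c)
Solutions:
 v(c) = C1 - 4*sin(c*k)/k


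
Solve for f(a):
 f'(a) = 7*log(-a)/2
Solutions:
 f(a) = C1 + 7*a*log(-a)/2 - 7*a/2


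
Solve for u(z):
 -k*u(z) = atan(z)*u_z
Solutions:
 u(z) = C1*exp(-k*Integral(1/atan(z), z))


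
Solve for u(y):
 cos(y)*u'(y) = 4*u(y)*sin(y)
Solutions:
 u(y) = C1/cos(y)^4


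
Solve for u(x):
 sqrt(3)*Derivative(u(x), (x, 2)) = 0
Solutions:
 u(x) = C1 + C2*x


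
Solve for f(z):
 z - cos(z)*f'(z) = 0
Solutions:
 f(z) = C1 + Integral(z/cos(z), z)


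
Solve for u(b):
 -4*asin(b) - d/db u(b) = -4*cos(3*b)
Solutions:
 u(b) = C1 - 4*b*asin(b) - 4*sqrt(1 - b^2) + 4*sin(3*b)/3


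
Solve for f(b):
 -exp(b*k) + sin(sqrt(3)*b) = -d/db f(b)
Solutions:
 f(b) = C1 + sqrt(3)*cos(sqrt(3)*b)/3 + exp(b*k)/k


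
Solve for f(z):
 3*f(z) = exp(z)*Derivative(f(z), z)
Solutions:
 f(z) = C1*exp(-3*exp(-z))


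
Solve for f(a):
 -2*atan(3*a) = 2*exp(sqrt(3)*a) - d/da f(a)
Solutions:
 f(a) = C1 + 2*a*atan(3*a) + 2*sqrt(3)*exp(sqrt(3)*a)/3 - log(9*a^2 + 1)/3


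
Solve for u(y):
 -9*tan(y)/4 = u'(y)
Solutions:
 u(y) = C1 + 9*log(cos(y))/4


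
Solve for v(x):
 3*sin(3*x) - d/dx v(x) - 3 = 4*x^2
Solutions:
 v(x) = C1 - 4*x^3/3 - 3*x - cos(3*x)


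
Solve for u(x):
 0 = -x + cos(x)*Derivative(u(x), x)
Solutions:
 u(x) = C1 + Integral(x/cos(x), x)


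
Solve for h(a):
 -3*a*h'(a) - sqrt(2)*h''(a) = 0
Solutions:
 h(a) = C1 + C2*erf(2^(1/4)*sqrt(3)*a/2)


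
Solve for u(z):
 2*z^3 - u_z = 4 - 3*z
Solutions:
 u(z) = C1 + z^4/2 + 3*z^2/2 - 4*z


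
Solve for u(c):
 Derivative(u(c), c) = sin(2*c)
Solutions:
 u(c) = C1 - cos(2*c)/2


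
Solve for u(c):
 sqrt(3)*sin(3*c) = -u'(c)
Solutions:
 u(c) = C1 + sqrt(3)*cos(3*c)/3


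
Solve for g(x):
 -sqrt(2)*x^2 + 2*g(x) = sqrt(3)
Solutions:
 g(x) = sqrt(2)*x^2/2 + sqrt(3)/2


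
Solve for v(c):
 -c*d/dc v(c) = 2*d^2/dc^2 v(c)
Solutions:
 v(c) = C1 + C2*erf(c/2)


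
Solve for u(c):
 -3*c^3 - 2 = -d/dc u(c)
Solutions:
 u(c) = C1 + 3*c^4/4 + 2*c


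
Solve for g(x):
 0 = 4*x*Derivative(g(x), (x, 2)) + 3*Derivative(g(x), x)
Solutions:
 g(x) = C1 + C2*x^(1/4)


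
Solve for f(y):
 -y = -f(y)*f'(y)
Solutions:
 f(y) = -sqrt(C1 + y^2)
 f(y) = sqrt(C1 + y^2)


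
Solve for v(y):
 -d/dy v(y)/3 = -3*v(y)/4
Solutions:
 v(y) = C1*exp(9*y/4)


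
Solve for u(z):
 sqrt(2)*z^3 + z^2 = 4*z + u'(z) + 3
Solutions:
 u(z) = C1 + sqrt(2)*z^4/4 + z^3/3 - 2*z^2 - 3*z


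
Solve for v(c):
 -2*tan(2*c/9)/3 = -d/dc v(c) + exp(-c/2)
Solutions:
 v(c) = C1 + 3*log(tan(2*c/9)^2 + 1)/2 - 2*exp(-c/2)


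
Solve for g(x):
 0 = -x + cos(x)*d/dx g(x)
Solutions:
 g(x) = C1 + Integral(x/cos(x), x)


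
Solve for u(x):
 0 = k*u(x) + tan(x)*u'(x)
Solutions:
 u(x) = C1*exp(-k*log(sin(x)))


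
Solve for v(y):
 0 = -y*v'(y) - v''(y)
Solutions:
 v(y) = C1 + C2*erf(sqrt(2)*y/2)


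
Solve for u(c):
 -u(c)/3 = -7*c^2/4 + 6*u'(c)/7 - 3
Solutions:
 u(c) = C1*exp(-7*c/18) + 21*c^2/4 - 27*c + 549/7


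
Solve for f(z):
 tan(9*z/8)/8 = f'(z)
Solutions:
 f(z) = C1 - log(cos(9*z/8))/9


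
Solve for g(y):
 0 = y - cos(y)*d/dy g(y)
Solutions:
 g(y) = C1 + Integral(y/cos(y), y)


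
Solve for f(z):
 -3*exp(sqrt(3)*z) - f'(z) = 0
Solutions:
 f(z) = C1 - sqrt(3)*exp(sqrt(3)*z)


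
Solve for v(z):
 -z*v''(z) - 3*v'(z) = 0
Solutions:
 v(z) = C1 + C2/z^2


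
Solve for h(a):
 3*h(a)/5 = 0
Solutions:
 h(a) = 0


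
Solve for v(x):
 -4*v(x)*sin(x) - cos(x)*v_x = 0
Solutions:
 v(x) = C1*cos(x)^4


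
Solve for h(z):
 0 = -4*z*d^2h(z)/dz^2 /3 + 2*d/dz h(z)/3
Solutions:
 h(z) = C1 + C2*z^(3/2)


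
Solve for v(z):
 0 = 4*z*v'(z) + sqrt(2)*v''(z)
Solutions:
 v(z) = C1 + C2*erf(2^(1/4)*z)


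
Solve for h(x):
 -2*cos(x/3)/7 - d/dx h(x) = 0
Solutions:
 h(x) = C1 - 6*sin(x/3)/7


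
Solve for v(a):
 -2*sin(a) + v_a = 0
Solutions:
 v(a) = C1 - 2*cos(a)


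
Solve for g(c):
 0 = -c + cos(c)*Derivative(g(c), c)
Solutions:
 g(c) = C1 + Integral(c/cos(c), c)


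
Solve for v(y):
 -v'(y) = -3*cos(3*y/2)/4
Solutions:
 v(y) = C1 + sin(3*y/2)/2


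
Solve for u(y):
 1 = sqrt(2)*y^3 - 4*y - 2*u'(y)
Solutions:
 u(y) = C1 + sqrt(2)*y^4/8 - y^2 - y/2


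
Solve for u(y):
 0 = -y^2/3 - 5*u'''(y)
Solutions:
 u(y) = C1 + C2*y + C3*y^2 - y^5/900


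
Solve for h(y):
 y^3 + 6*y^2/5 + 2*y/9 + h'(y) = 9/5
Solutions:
 h(y) = C1 - y^4/4 - 2*y^3/5 - y^2/9 + 9*y/5


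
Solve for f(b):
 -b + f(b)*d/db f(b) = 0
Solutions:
 f(b) = -sqrt(C1 + b^2)
 f(b) = sqrt(C1 + b^2)


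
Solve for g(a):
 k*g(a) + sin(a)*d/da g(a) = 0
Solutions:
 g(a) = C1*exp(k*(-log(cos(a) - 1) + log(cos(a) + 1))/2)


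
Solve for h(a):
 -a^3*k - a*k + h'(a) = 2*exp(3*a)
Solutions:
 h(a) = C1 + a^4*k/4 + a^2*k/2 + 2*exp(3*a)/3


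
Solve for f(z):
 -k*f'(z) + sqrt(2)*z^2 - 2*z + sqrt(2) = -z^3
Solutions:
 f(z) = C1 + z^4/(4*k) + sqrt(2)*z^3/(3*k) - z^2/k + sqrt(2)*z/k


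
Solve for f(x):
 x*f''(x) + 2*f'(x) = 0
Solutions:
 f(x) = C1 + C2/x


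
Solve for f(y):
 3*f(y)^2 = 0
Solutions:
 f(y) = 0


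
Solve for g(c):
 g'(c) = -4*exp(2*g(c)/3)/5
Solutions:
 g(c) = 3*log(-sqrt(-1/(C1 - 4*c))) - 3*log(2) + 3*log(30)/2
 g(c) = 3*log(-1/(C1 - 4*c))/2 - 3*log(2) + 3*log(30)/2


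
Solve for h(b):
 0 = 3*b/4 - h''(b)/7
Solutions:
 h(b) = C1 + C2*b + 7*b^3/8


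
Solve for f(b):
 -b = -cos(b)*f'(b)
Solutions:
 f(b) = C1 + Integral(b/cos(b), b)


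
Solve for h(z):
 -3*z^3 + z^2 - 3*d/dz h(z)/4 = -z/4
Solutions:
 h(z) = C1 - z^4 + 4*z^3/9 + z^2/6


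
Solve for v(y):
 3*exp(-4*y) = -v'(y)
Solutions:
 v(y) = C1 + 3*exp(-4*y)/4


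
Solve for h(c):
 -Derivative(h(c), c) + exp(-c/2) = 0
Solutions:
 h(c) = C1 - 2*exp(-c/2)


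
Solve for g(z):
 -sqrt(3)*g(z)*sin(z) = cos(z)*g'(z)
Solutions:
 g(z) = C1*cos(z)^(sqrt(3))


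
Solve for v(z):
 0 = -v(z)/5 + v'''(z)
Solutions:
 v(z) = C3*exp(5^(2/3)*z/5) + (C1*sin(sqrt(3)*5^(2/3)*z/10) + C2*cos(sqrt(3)*5^(2/3)*z/10))*exp(-5^(2/3)*z/10)


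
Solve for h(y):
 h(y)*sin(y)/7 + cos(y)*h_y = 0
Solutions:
 h(y) = C1*cos(y)^(1/7)


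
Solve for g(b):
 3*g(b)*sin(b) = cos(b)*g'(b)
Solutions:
 g(b) = C1/cos(b)^3


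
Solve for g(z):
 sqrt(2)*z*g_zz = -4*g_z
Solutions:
 g(z) = C1 + C2*z^(1 - 2*sqrt(2))


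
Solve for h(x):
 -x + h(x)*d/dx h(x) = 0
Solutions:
 h(x) = -sqrt(C1 + x^2)
 h(x) = sqrt(C1 + x^2)


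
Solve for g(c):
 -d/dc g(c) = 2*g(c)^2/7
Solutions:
 g(c) = 7/(C1 + 2*c)


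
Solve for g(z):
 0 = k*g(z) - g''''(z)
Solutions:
 g(z) = C1*exp(-k^(1/4)*z) + C2*exp(k^(1/4)*z) + C3*exp(-I*k^(1/4)*z) + C4*exp(I*k^(1/4)*z)


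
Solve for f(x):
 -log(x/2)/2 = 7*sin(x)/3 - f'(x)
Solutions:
 f(x) = C1 + x*log(x)/2 - x/2 - x*log(2)/2 - 7*cos(x)/3


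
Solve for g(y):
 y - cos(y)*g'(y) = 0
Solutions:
 g(y) = C1 + Integral(y/cos(y), y)


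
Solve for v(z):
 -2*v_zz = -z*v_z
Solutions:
 v(z) = C1 + C2*erfi(z/2)


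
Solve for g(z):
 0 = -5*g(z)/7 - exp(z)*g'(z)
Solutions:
 g(z) = C1*exp(5*exp(-z)/7)


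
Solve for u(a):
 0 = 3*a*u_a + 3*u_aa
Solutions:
 u(a) = C1 + C2*erf(sqrt(2)*a/2)


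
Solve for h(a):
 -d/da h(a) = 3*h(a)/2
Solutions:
 h(a) = C1*exp(-3*a/2)


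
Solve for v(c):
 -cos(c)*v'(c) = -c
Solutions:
 v(c) = C1 + Integral(c/cos(c), c)


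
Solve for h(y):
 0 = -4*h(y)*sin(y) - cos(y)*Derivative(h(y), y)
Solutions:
 h(y) = C1*cos(y)^4


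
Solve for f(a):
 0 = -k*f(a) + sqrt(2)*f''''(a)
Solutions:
 f(a) = C1*exp(-2^(7/8)*a*k^(1/4)/2) + C2*exp(2^(7/8)*a*k^(1/4)/2) + C3*exp(-2^(7/8)*I*a*k^(1/4)/2) + C4*exp(2^(7/8)*I*a*k^(1/4)/2)


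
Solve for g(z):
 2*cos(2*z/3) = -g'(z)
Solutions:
 g(z) = C1 - 3*sin(2*z/3)


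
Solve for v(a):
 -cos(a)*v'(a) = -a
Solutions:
 v(a) = C1 + Integral(a/cos(a), a)


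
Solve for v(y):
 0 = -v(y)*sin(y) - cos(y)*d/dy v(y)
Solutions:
 v(y) = C1*cos(y)


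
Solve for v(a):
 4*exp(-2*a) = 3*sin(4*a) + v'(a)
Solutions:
 v(a) = C1 + 3*cos(4*a)/4 - 2*exp(-2*a)


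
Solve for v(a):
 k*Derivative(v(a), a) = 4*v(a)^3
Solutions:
 v(a) = -sqrt(2)*sqrt(-k/(C1*k + 4*a))/2
 v(a) = sqrt(2)*sqrt(-k/(C1*k + 4*a))/2


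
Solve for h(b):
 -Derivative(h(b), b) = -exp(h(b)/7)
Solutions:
 h(b) = 7*log(-1/(C1 + b)) + 7*log(7)


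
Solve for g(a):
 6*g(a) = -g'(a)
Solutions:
 g(a) = C1*exp(-6*a)


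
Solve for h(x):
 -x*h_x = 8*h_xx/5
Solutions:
 h(x) = C1 + C2*erf(sqrt(5)*x/4)


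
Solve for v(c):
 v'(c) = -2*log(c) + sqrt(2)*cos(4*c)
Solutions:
 v(c) = C1 - 2*c*log(c) + 2*c + sqrt(2)*sin(4*c)/4


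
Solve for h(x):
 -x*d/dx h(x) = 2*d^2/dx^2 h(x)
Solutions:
 h(x) = C1 + C2*erf(x/2)


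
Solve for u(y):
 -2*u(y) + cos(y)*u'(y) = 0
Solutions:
 u(y) = C1*(sin(y) + 1)/(sin(y) - 1)


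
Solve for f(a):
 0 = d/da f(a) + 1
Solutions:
 f(a) = C1 - a


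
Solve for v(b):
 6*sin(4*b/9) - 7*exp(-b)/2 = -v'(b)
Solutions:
 v(b) = C1 + 27*cos(4*b/9)/2 - 7*exp(-b)/2


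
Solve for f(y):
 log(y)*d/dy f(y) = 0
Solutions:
 f(y) = C1


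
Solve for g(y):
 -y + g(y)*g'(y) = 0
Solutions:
 g(y) = -sqrt(C1 + y^2)
 g(y) = sqrt(C1 + y^2)


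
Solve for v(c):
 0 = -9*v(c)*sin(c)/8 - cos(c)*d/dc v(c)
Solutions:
 v(c) = C1*cos(c)^(9/8)


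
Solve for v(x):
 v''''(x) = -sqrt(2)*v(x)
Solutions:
 v(x) = (C1*sin(2^(5/8)*x/2) + C2*cos(2^(5/8)*x/2))*exp(-2^(5/8)*x/2) + (C3*sin(2^(5/8)*x/2) + C4*cos(2^(5/8)*x/2))*exp(2^(5/8)*x/2)


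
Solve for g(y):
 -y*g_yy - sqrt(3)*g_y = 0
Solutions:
 g(y) = C1 + C2*y^(1 - sqrt(3))


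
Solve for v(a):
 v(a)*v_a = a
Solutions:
 v(a) = -sqrt(C1 + a^2)
 v(a) = sqrt(C1 + a^2)


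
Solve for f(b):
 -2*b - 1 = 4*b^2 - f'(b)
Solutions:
 f(b) = C1 + 4*b^3/3 + b^2 + b


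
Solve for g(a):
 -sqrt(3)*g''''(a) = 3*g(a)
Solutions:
 g(a) = (C1*sin(sqrt(2)*3^(1/8)*a/2) + C2*cos(sqrt(2)*3^(1/8)*a/2))*exp(-sqrt(2)*3^(1/8)*a/2) + (C3*sin(sqrt(2)*3^(1/8)*a/2) + C4*cos(sqrt(2)*3^(1/8)*a/2))*exp(sqrt(2)*3^(1/8)*a/2)


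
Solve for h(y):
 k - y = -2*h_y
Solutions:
 h(y) = C1 - k*y/2 + y^2/4


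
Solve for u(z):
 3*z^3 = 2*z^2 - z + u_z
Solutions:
 u(z) = C1 + 3*z^4/4 - 2*z^3/3 + z^2/2


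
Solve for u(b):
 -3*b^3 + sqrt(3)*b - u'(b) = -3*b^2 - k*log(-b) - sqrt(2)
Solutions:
 u(b) = C1 - 3*b^4/4 + b^3 + sqrt(3)*b^2/2 + b*k*log(-b) + b*(-k + sqrt(2))


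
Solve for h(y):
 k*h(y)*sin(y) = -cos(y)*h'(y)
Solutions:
 h(y) = C1*exp(k*log(cos(y)))


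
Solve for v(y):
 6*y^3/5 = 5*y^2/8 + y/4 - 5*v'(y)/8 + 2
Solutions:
 v(y) = C1 - 12*y^4/25 + y^3/3 + y^2/5 + 16*y/5


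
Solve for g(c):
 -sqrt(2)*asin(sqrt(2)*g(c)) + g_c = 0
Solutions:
 Integral(1/asin(sqrt(2)*_y), (_y, g(c))) = C1 + sqrt(2)*c


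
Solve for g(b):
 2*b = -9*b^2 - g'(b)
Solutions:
 g(b) = C1 - 3*b^3 - b^2


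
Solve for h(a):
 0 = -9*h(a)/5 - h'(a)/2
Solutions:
 h(a) = C1*exp(-18*a/5)


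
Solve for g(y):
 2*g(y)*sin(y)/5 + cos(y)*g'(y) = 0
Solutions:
 g(y) = C1*cos(y)^(2/5)


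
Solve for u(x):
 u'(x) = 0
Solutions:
 u(x) = C1


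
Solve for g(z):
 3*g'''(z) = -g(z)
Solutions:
 g(z) = C3*exp(-3^(2/3)*z/3) + (C1*sin(3^(1/6)*z/2) + C2*cos(3^(1/6)*z/2))*exp(3^(2/3)*z/6)


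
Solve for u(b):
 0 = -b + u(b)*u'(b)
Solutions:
 u(b) = -sqrt(C1 + b^2)
 u(b) = sqrt(C1 + b^2)


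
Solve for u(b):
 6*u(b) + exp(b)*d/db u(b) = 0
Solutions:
 u(b) = C1*exp(6*exp(-b))


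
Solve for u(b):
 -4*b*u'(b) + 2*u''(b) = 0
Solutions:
 u(b) = C1 + C2*erfi(b)


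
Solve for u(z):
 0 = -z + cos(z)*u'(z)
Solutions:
 u(z) = C1 + Integral(z/cos(z), z)


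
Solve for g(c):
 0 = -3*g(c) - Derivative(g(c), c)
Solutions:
 g(c) = C1*exp(-3*c)


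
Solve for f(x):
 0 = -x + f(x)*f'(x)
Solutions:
 f(x) = -sqrt(C1 + x^2)
 f(x) = sqrt(C1 + x^2)


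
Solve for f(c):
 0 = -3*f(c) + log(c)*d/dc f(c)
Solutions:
 f(c) = C1*exp(3*li(c))


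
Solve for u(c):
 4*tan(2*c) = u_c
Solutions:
 u(c) = C1 - 2*log(cos(2*c))


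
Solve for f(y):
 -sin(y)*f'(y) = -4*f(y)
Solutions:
 f(y) = C1*(cos(y)^2 - 2*cos(y) + 1)/(cos(y)^2 + 2*cos(y) + 1)


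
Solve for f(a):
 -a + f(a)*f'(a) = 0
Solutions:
 f(a) = -sqrt(C1 + a^2)
 f(a) = sqrt(C1 + a^2)


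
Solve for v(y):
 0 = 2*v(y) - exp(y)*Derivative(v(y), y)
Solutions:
 v(y) = C1*exp(-2*exp(-y))


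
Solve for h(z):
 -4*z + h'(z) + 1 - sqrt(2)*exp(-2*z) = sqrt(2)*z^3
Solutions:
 h(z) = C1 + sqrt(2)*z^4/4 + 2*z^2 - z - sqrt(2)*exp(-2*z)/2


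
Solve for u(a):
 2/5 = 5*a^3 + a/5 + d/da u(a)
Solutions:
 u(a) = C1 - 5*a^4/4 - a^2/10 + 2*a/5


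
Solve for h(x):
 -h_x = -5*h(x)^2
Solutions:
 h(x) = -1/(C1 + 5*x)


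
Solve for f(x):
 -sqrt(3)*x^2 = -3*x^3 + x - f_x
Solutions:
 f(x) = C1 - 3*x^4/4 + sqrt(3)*x^3/3 + x^2/2


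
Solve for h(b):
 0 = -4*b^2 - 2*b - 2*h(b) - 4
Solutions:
 h(b) = -2*b^2 - b - 2


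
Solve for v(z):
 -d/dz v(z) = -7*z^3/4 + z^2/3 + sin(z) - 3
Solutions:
 v(z) = C1 + 7*z^4/16 - z^3/9 + 3*z + cos(z)


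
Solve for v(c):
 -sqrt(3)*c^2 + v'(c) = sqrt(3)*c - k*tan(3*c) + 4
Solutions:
 v(c) = C1 + sqrt(3)*c^3/3 + sqrt(3)*c^2/2 + 4*c + k*log(cos(3*c))/3


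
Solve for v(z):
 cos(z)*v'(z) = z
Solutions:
 v(z) = C1 + Integral(z/cos(z), z)


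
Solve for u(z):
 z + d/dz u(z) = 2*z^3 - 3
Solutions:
 u(z) = C1 + z^4/2 - z^2/2 - 3*z


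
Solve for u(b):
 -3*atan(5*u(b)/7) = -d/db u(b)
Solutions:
 Integral(1/atan(5*_y/7), (_y, u(b))) = C1 + 3*b


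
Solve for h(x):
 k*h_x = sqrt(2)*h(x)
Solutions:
 h(x) = C1*exp(sqrt(2)*x/k)


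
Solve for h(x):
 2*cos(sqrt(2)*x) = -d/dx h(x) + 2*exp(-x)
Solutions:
 h(x) = C1 - sqrt(2)*sin(sqrt(2)*x) - 2*exp(-x)


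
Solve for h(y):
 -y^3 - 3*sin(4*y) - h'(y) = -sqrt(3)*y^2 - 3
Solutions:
 h(y) = C1 - y^4/4 + sqrt(3)*y^3/3 + 3*y + 3*cos(4*y)/4


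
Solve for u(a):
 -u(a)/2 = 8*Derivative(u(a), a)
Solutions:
 u(a) = C1*exp(-a/16)


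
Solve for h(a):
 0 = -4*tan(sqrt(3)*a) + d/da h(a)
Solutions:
 h(a) = C1 - 4*sqrt(3)*log(cos(sqrt(3)*a))/3


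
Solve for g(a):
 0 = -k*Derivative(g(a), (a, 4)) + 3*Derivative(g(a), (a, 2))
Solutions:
 g(a) = C1 + C2*a + C3*exp(-sqrt(3)*a*sqrt(1/k)) + C4*exp(sqrt(3)*a*sqrt(1/k))


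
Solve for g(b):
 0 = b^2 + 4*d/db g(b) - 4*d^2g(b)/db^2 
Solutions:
 g(b) = C1 + C2*exp(b) - b^3/12 - b^2/4 - b/2


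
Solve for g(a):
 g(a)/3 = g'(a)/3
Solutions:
 g(a) = C1*exp(a)


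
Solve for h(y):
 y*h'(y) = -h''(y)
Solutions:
 h(y) = C1 + C2*erf(sqrt(2)*y/2)


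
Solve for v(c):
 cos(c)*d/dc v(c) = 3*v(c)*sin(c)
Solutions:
 v(c) = C1/cos(c)^3


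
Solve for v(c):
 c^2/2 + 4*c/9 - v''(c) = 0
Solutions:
 v(c) = C1 + C2*c + c^4/24 + 2*c^3/27


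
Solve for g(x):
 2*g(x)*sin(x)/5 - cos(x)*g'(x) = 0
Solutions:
 g(x) = C1/cos(x)^(2/5)


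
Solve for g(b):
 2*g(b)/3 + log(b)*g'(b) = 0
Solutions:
 g(b) = C1*exp(-2*li(b)/3)


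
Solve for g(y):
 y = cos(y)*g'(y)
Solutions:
 g(y) = C1 + Integral(y/cos(y), y)


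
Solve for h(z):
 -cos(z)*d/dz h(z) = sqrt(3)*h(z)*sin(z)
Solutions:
 h(z) = C1*cos(z)^(sqrt(3))
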